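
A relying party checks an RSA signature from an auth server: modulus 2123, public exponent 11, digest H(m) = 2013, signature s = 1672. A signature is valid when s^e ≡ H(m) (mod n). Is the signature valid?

valid

s^11 mod 2123 = 2013
Since 2013 equals the digest 2013, verification succeeds.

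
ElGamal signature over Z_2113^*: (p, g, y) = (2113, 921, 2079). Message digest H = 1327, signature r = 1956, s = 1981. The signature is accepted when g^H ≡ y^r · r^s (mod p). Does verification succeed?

Left side g^H mod p:
921^2 = 848241 ≡ 928
921^4 ≡ 928^2 = 861184 ≡ 1193
921^8 ≡ 1193^2 = 1423249 ≡ 1200
921^16 ≡ 1200^2 = 1440000 ≡ 1047
921^32 ≡ 1047^2 = 1096209 ≡ 1675
921^64 ≡ 1675^2 = 2805625 ≡ 1674
921^128 ≡ 1674^2 = 2802276 ≡ 438
921^256 ≡ 438^2 = 191844 ≡ 1674
921^512 ≡ 1674^2 = 2802276 ≡ 438
921^1024 ≡ 438^2 = 191844 ≡ 1674
1327 = 1024 + 256 + 32 + 8 + 4 + 2 + 1, so 921^1327 ≡ 1674·1674·1675·1200·1193·928·921 ≡ 1559 (mod 2113)
Right side y^r · r^s mod p:
2079^2 = 4322241 ≡ 1156
2079^4 ≡ 1156^2 = 1336336 ≡ 920
2079^8 ≡ 920^2 = 846400 ≡ 1200
2079^16 ≡ 1200^2 = 1440000 ≡ 1047
2079^32 ≡ 1047^2 = 1096209 ≡ 1675
2079^64 ≡ 1675^2 = 2805625 ≡ 1674
2079^128 ≡ 1674^2 = 2802276 ≡ 438
2079^256 ≡ 438^2 = 191844 ≡ 1674
2079^512 ≡ 1674^2 = 2802276 ≡ 438
2079^1024 ≡ 438^2 = 191844 ≡ 1674
1956 = 1024 + 512 + 256 + 128 + 32 + 4, so 2079^1956 ≡ 1674·438·1674·438·1675·920 ≡ 623 (mod 2113)
1956^2 = 3825936 ≡ 1406
1956^4 ≡ 1406^2 = 1976836 ≡ 1181
1956^8 ≡ 1181^2 = 1394761 ≡ 181
1956^16 ≡ 181^2 = 32761 ≡ 1066
1956^32 ≡ 1066^2 = 1136356 ≡ 1675
1956^64 ≡ 1675^2 = 2805625 ≡ 1674
1956^128 ≡ 1674^2 = 2802276 ≡ 438
1956^256 ≡ 438^2 = 191844 ≡ 1674
1956^512 ≡ 1674^2 = 2802276 ≡ 438
1956^1024 ≡ 438^2 = 191844 ≡ 1674
1981 = 1024 + 512 + 256 + 128 + 32 + 16 + 8 + 4 + 1, so 1956^1981 ≡ 1674·438·1674·438·1675·1066·181·1181·1956 ≡ 613 (mod 2113)
623·613 = 381899 ≡ 1559 (mod 2113)
1559 ≡ 1559 (mod 2113), so the signature is genuine.

passes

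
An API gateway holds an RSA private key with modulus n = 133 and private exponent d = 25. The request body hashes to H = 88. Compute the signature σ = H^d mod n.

88

H^2 ≡ 88^2 = 7744 ≡ 30
H^4 ≡ 30^2 = 900 ≡ 102
H^8 ≡ 102^2 = 10404 ≡ 30
H^16 ≡ 30^2 = 900 ≡ 102
25 = 16 + 8 + 1, so H^25 ≡ 102·30·88 ≡ 88 (mod 133)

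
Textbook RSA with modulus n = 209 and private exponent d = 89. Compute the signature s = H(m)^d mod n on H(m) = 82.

(H(m))^89 mod 209 = 130

130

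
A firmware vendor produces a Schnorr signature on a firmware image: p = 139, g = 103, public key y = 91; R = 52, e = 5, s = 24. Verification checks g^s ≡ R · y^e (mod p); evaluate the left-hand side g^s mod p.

Squares mod 139: 103^1≡103, 103^2≡45, 103^4≡79, 103^8≡125, 103^16≡57
24 = 16 + 8, so 103^24 ≡ 57·125 ≡ 36 (mod 139)

36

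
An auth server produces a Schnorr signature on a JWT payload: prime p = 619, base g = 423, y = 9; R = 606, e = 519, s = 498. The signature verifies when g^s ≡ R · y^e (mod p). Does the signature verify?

does not verify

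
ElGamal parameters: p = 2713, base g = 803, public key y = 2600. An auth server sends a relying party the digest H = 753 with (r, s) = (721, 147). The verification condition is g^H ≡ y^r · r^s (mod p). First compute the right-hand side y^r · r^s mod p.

1106

2600^2 = 6760000 ≡ 1917
2600^4 ≡ 1917^2 = 3674889 ≡ 1487
2600^8 ≡ 1487^2 = 2211169 ≡ 74
2600^16 ≡ 74^2 = 5476 ≡ 50
2600^32 ≡ 50^2 = 2500
2600^64 ≡ 2500^2 = 6250000 ≡ 1961
2600^128 ≡ 1961^2 = 3845521 ≡ 1200
2600^256 ≡ 1200^2 = 1440000 ≡ 2110
2600^512 ≡ 2110^2 = 4452100 ≡ 67
721 = 512 + 128 + 64 + 16 + 1, so 2600^721 ≡ 67·1200·1961·50·2600 ≡ 1877 (mod 2713)
721^2 = 519841 ≡ 1658
721^4 ≡ 1658^2 = 2748964 ≡ 695
721^8 ≡ 695^2 = 483025 ≡ 111
721^16 ≡ 111^2 = 12321 ≡ 1469
721^32 ≡ 1469^2 = 2157961 ≡ 1126
721^64 ≡ 1126^2 = 1267876 ≡ 905
721^128 ≡ 905^2 = 819025 ≡ 2412
147 = 128 + 16 + 2 + 1, so 721^147 ≡ 2412·1469·1658·721 ≡ 797 (mod 2713)
y^r · r^s ≡ 1877·797 = 1495969 ≡ 1106 (mod 2713)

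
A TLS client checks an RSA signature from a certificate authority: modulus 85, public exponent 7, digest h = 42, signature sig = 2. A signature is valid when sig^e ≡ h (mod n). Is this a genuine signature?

forged

sig^7 mod 85 = 43
sig^7 mod 85 = 43, but h = 42.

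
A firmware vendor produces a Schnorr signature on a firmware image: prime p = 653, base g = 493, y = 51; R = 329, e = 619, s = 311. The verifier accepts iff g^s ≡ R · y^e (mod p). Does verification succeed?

g^s mod p:
493^2 = 243049 ≡ 133
493^4 ≡ 133^2 = 17689 ≡ 58
493^8 ≡ 58^2 = 3364 ≡ 99
493^16 ≡ 99^2 = 9801 ≡ 6
493^32 ≡ 6^2 = 36
493^64 ≡ 36^2 = 1296 ≡ 643
493^128 ≡ 643^2 = 413449 ≡ 100
493^256 ≡ 100^2 = 10000 ≡ 205
311 = 256 + 32 + 16 + 4 + 2 + 1, so 493^311 ≡ 205·36·6·58·133·493 ≡ 191 (mod 653)
R · y^e mod p:
51^2 = 2601 ≡ 642
51^4 ≡ 642^2 = 412164 ≡ 121
51^8 ≡ 121^2 = 14641 ≡ 275
51^16 ≡ 275^2 = 75625 ≡ 530
51^32 ≡ 530^2 = 280900 ≡ 110
51^64 ≡ 110^2 = 12100 ≡ 346
51^128 ≡ 346^2 = 119716 ≡ 217
51^256 ≡ 217^2 = 47089 ≡ 73
51^512 ≡ 73^2 = 5329 ≡ 105
619 = 512 + 64 + 32 + 8 + 2 + 1, so 51^619 ≡ 105·346·110·275·642·51 ≡ 225 (mod 653)
329·225 = 74025 ≡ 236 (mod 653)
191 ≠ 236; the check fails.

fails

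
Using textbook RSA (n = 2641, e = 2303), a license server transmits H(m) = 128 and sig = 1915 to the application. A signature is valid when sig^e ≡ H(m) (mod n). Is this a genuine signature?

Squares mod 2641: sig^1≡1915, sig^2≡1517, sig^4≡978, sig^8≡442, sig^16≡2571, sig^32≡2259, sig^64≡669, sig^128≡1232, sig^256≡1890, sig^512≡1468, sig^1024≡2609, sig^2048≡1024
2303 = 2048 + 128 + 64 + 32 + 16 + 8 + 4 + 2 + 1, so sig^2303 ≡ 1024·1232·669·2259·2571·442·978·1517·1915 ≡ 128 (mod 2641)
128 = H(m), so the signature checks out.

genuine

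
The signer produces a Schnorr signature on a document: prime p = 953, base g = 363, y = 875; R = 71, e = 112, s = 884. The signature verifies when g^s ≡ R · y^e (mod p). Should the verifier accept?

g^s mod p:
363^2 = 131769 ≡ 255
363^4 ≡ 255^2 = 65025 ≡ 221
363^8 ≡ 221^2 = 48841 ≡ 238
363^16 ≡ 238^2 = 56644 ≡ 417
363^32 ≡ 417^2 = 173889 ≡ 443
363^64 ≡ 443^2 = 196249 ≡ 884
363^128 ≡ 884^2 = 781456 ≡ 949
363^256 ≡ 949^2 = 900601 ≡ 16
363^512 ≡ 16^2 = 256
884 = 512 + 256 + 64 + 32 + 16 + 4, so 363^884 ≡ 256·16·884·443·417·221 ≡ 952 (mod 953)
R · y^e mod p:
875^2 = 765625 ≡ 366
875^4 ≡ 366^2 = 133956 ≡ 536
875^8 ≡ 536^2 = 287296 ≡ 443
875^16 ≡ 443^2 = 196249 ≡ 884
875^32 ≡ 884^2 = 781456 ≡ 949
875^64 ≡ 949^2 = 900601 ≡ 16
112 = 64 + 32 + 16, so 875^112 ≡ 16·949·884 ≡ 604 (mod 953)
71·604 = 42884 ≡ 952 (mod 953)
952 ≡ 952 (mod 953); signature holds.

accept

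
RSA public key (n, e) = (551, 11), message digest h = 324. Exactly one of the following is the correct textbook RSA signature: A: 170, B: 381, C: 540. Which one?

Candidate A: Squares mod 551: 170^1≡170, 170^2≡248, 170^4≡343, 170^8≡286; 11 = 8 + 2 + 1, so 170^11 ≡ 286·248·170 ≡ 227 (mod 551)
Candidate B: Squares mod 551: 381^1≡381, 381^2≡248, 381^4≡343, 381^8≡286; 11 = 8 + 2 + 1, so 381^11 ≡ 286·248·381 ≡ 324 (mod 551)
  → matches h = 324
Candidate C: Squares mod 551: 540^1≡540, 540^2≡121, 540^4≡315, 540^8≡45; 11 = 8 + 2 + 1, so 540^11 ≡ 45·121·540 ≡ 164 (mod 551)

B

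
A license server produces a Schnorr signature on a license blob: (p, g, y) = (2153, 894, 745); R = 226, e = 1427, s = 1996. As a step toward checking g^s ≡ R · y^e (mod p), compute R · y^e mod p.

504

745^2 = 555025 ≡ 1704
745^4 ≡ 1704^2 = 2903616 ≡ 1372
745^8 ≡ 1372^2 = 1882384 ≡ 662
745^16 ≡ 662^2 = 438244 ≡ 1185
745^32 ≡ 1185^2 = 1404225 ≡ 469
745^64 ≡ 469^2 = 219961 ≡ 355
745^128 ≡ 355^2 = 126025 ≡ 1151
745^256 ≡ 1151^2 = 1324801 ≡ 706
745^512 ≡ 706^2 = 498436 ≡ 1093
745^1024 ≡ 1093^2 = 1194649 ≡ 1887
1427 = 1024 + 256 + 128 + 16 + 2 + 1, so 745^1427 ≡ 1887·706·1151·1185·1704·745 ≡ 1355 (mod 2153)
R · y^e ≡ 226·1355 = 306230 ≡ 504 (mod 2153)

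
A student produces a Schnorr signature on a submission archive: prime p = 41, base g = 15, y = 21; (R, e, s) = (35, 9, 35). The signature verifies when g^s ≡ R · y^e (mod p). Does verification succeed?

g^s mod p:
15^35 mod 41 = 3
R · y^e mod p:
21^9 mod 41 = 39
35·39 = 1365 ≡ 12 (mod 41)
3 ≠ 12; the check fails.

fails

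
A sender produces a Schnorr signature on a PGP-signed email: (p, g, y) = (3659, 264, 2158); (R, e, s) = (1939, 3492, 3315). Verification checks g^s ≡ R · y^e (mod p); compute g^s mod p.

1059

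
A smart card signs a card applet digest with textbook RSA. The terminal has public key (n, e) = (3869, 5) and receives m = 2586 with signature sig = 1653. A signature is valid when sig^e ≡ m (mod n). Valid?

Squares mod 3869: sig^1≡1653, sig^2≡895, sig^4≡142
5 = 4 + 1, so sig^5 ≡ 142·1653 ≡ 2586 (mod 3869)
sig^5 mod 3869 = 2586 matches m.

yes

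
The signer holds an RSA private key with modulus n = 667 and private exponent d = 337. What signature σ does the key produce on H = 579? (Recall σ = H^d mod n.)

376

H^2 ≡ 579^2 = 335241 ≡ 407
H^4 ≡ 407^2 = 165649 ≡ 233
H^8 ≡ 233^2 = 54289 ≡ 262
H^16 ≡ 262^2 = 68644 ≡ 610
H^32 ≡ 610^2 = 372100 ≡ 581
H^64 ≡ 581^2 = 337561 ≡ 59
H^128 ≡ 59^2 = 3481 ≡ 146
H^256 ≡ 146^2 = 21316 ≡ 639
337 = 256 + 64 + 16 + 1, so H^337 ≡ 639·59·610·579 ≡ 376 (mod 667)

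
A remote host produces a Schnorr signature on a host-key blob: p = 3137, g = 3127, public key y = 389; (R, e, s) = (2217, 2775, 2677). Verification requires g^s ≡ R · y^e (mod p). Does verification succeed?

g^s mod p:
Squares mod 3137: 3127^1≡3127, 3127^2≡100, 3127^4≡589, 3127^8≡1851, 3127^16≡597, 3127^32≡1928, 3127^64≡2976, 3127^128≡825, 3127^256≡3033, 3127^512≡1405, 3127^1024≡852, 3127^2048≡1257
2677 = 2048 + 512 + 64 + 32 + 16 + 4 + 1, so 3127^2677 ≡ 1257·1405·2976·1928·597·589·3127 ≡ 1884 (mod 3137)
R · y^e mod p:
Squares mod 3137: 389^1≡389, 389^2≡745, 389^4≡2913, 389^8≡3121, 389^16≡256, 389^32≡2796, 389^64≡212, 389^128≡1026, 389^256≡1781, 389^512≡454, 389^1024≡2211, 389^2048≡1075
2775 = 2048 + 512 + 128 + 64 + 16 + 4 + 2 + 1, so 389^2775 ≡ 1075·454·1026·212·256·2913·745·389 ≡ 1217 (mod 3137)
2217·1217 = 2698089 ≡ 269 (mod 3137)
1884 ≠ 269; the check fails.

fails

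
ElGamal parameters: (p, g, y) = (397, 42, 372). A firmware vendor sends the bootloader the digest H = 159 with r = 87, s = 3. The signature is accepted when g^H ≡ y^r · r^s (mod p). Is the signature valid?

valid

Left side g^H mod p:
Squares mod 397: 42^1≡42, 42^2≡176, 42^4≡10, 42^8≡100, 42^16≡75, 42^32≡67, 42^64≡122, 42^128≡195
159 = 128 + 16 + 8 + 4 + 2 + 1, so 42^159 ≡ 195·75·100·10·176·42 ≡ 226 (mod 397)
Right side y^r · r^s mod p:
Squares mod 397: 372^1≡372, 372^2≡228, 372^4≡374, 372^8≡132, 372^16≡353, 372^32≡348, 372^64≡19
87 = 64 + 16 + 4 + 2 + 1, so 372^87 ≡ 19·353·374·228·372 ≡ 190 (mod 397)
Squares mod 397: 87^1≡87, 87^2≡26
3 = 2 + 1, so 87^3 ≡ 26·87 ≡ 277 (mod 397)
190·277 = 52630 ≡ 226 (mod 397)
226 ≡ 226 (mod 397), so the signature is genuine.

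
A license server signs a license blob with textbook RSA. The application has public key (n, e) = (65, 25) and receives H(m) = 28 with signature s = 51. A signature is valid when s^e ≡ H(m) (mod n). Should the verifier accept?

s^2 ≡ 51^2 = 2601 ≡ 1
s^4 ≡ 1^2 = 1
s^8 ≡ 1^2 = 1
s^16 ≡ 1^2 = 1
25 = 16 + 8 + 1, so s^25 ≡ 1·1·51 ≡ 51 (mod 65)
The recovered value 51 does not match the digest 28.

reject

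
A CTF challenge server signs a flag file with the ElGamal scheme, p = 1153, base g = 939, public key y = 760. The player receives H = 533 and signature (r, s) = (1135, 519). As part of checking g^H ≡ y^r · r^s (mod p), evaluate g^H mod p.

188

939^2 = 881721 ≡ 829
939^4 ≡ 829^2 = 687241 ≡ 53
939^8 ≡ 53^2 = 2809 ≡ 503
939^16 ≡ 503^2 = 253009 ≡ 502
939^32 ≡ 502^2 = 252004 ≡ 650
939^64 ≡ 650^2 = 422500 ≡ 502
939^128 ≡ 502^2 = 252004 ≡ 650
939^256 ≡ 650^2 = 422500 ≡ 502
939^512 ≡ 502^2 = 252004 ≡ 650
533 = 512 + 16 + 4 + 1, so 939^533 ≡ 650·502·53·939 ≡ 188 (mod 1153)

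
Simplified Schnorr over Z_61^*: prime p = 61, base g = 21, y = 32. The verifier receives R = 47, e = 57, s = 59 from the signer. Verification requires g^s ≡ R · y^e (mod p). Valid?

yes

g^s mod p:
Squares mod 61: 21^1≡21, 21^2≡14, 21^4≡13, 21^8≡47, 21^16≡13, 21^32≡47
59 = 32 + 16 + 8 + 2 + 1, so 21^59 ≡ 47·13·47·14·21 ≡ 32 (mod 61)
R · y^e mod p:
Squares mod 61: 32^1≡32, 32^2≡48, 32^4≡47, 32^8≡13, 32^16≡47, 32^32≡13
57 = 32 + 16 + 8 + 1, so 32^57 ≡ 13·47·13·32 ≡ 50 (mod 61)
47·50 = 2350 ≡ 32 (mod 61)
32 ≡ 32 (mod 61); signature holds.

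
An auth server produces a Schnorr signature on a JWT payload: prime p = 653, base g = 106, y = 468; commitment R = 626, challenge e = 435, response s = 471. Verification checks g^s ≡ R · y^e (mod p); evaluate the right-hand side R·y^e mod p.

468^2 = 219024 ≡ 269
468^4 ≡ 269^2 = 72361 ≡ 531
468^8 ≡ 531^2 = 281961 ≡ 518
468^16 ≡ 518^2 = 268324 ≡ 594
468^32 ≡ 594^2 = 352836 ≡ 216
468^64 ≡ 216^2 = 46656 ≡ 293
468^128 ≡ 293^2 = 85849 ≡ 306
468^256 ≡ 306^2 = 93636 ≡ 257
435 = 256 + 128 + 32 + 16 + 2 + 1, so 468^435 ≡ 257·306·216·594·269·468 ≡ 144 (mod 653)
R · y^e ≡ 626·144 = 90144 ≡ 30 (mod 653)

30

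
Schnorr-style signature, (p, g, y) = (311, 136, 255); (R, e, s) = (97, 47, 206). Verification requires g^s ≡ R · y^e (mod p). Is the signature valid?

invalid

g^s mod p:
Squares mod 311: 136^1≡136, 136^2≡147, 136^4≡150, 136^8≡108, 136^16≡157, 136^32≡80, 136^64≡180, 136^128≡56
206 = 128 + 64 + 8 + 4 + 2, so 136^206 ≡ 56·180·108·150·147 ≡ 14 (mod 311)
R · y^e mod p:
Squares mod 311: 255^1≡255, 255^2≡26, 255^4≡54, 255^8≡117, 255^16≡5, 255^32≡25
47 = 32 + 8 + 4 + 2 + 1, so 255^47 ≡ 25·117·54·26·255 ≡ 281 (mod 311)
97·281 = 27257 ≡ 200 (mod 311)
14 ≠ 200; the check fails.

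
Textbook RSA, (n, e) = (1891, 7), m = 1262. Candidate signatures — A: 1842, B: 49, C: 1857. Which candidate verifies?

A

Candidate A: Squares mod 1891: 1842^1≡1842, 1842^2≡510, 1842^4≡1033; 7 = 4 + 2 + 1, so 1842^7 ≡ 1033·510·1842 ≡ 1262 (mod 1891)
  → matches m = 1262
Candidate B: Squares mod 1891: 49^1≡49, 49^2≡510, 49^4≡1033; 7 = 4 + 2 + 1, so 49^7 ≡ 1033·510·49 ≡ 629 (mod 1891)
Candidate C: Squares mod 1891: 1857^1≡1857, 1857^2≡1156, 1857^4≡1290; 7 = 4 + 2 + 1, so 1857^7 ≡ 1290·1156·1857 ≡ 1223 (mod 1891)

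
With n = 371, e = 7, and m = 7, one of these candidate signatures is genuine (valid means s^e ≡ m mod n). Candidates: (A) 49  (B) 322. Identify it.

Candidate A: 49^2 = 2401 ≡ 175; 49^4 ≡ 175^2 = 30625 ≡ 203; 7 = 4 + 2 + 1, so 49^7 ≡ 203·175·49 ≡ 364 (mod 371)
Candidate B: 322^2 = 103684 ≡ 175; 322^4 ≡ 175^2 = 30625 ≡ 203; 7 = 4 + 2 + 1, so 322^7 ≡ 203·175·322 ≡ 7 (mod 371)
  → matches m = 7

B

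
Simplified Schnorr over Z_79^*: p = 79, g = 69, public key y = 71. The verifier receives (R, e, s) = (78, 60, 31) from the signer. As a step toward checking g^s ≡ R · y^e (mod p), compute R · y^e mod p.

71^2 = 5041 ≡ 64
71^4 ≡ 64^2 = 4096 ≡ 67
71^8 ≡ 67^2 = 4489 ≡ 65
71^16 ≡ 65^2 = 4225 ≡ 38
71^32 ≡ 38^2 = 1444 ≡ 22
60 = 32 + 16 + 8 + 4, so 71^60 ≡ 22·38·65·67 ≡ 65 (mod 79)
R · y^e ≡ 78·65 = 5070 ≡ 14 (mod 79)

14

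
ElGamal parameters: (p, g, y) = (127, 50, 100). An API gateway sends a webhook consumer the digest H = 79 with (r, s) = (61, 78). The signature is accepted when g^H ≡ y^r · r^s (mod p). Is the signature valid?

valid

Left side g^H mod p:
Squares mod 127: 50^1≡50, 50^2≡87, 50^4≡76, 50^8≡61, 50^16≡38, 50^32≡47, 50^64≡50
79 = 64 + 8 + 4 + 2 + 1, so 50^79 ≡ 50·61·76·87·50 ≡ 38 (mod 127)
Right side y^r · r^s mod p:
Squares mod 127: 100^1≡100, 100^2≡94, 100^4≡73, 100^8≡122, 100^16≡25, 100^32≡117
61 = 32 + 16 + 8 + 4 + 1, so 100^61 ≡ 117·25·122·73·100 ≡ 50 (mod 127)
Squares mod 127: 61^1≡61, 61^2≡38, 61^4≡47, 61^8≡50, 61^16≡87, 61^32≡76, 61^64≡61
78 = 64 + 8 + 4 + 2, so 61^78 ≡ 61·50·47·38 ≡ 16 (mod 127)
50·16 = 800 ≡ 38 (mod 127)
38 ≡ 38 (mod 127), so the signature is genuine.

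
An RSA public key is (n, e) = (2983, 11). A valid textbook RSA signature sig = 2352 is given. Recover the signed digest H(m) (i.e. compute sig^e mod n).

sig^2 ≡ 2352^2 = 5531904 ≡ 1422
sig^4 ≡ 1422^2 = 2022084 ≡ 2593
sig^8 ≡ 2593^2 = 6723649 ≡ 2950
11 = 8 + 2 + 1, so sig^11 ≡ 2950·1422·2352 ≡ 1048 (mod 2983)

1048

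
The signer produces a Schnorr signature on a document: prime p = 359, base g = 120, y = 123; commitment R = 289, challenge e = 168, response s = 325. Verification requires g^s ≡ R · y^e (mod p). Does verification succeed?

fails

g^s mod p:
120^2 = 14400 ≡ 40
120^4 ≡ 40^2 = 1600 ≡ 164
120^8 ≡ 164^2 = 26896 ≡ 330
120^16 ≡ 330^2 = 108900 ≡ 123
120^32 ≡ 123^2 = 15129 ≡ 51
120^64 ≡ 51^2 = 2601 ≡ 88
120^128 ≡ 88^2 = 7744 ≡ 205
120^256 ≡ 205^2 = 42025 ≡ 22
325 = 256 + 64 + 4 + 1, so 120^325 ≡ 22·88·164·120 ≡ 169 (mod 359)
R · y^e mod p:
123^2 = 15129 ≡ 51
123^4 ≡ 51^2 = 2601 ≡ 88
123^8 ≡ 88^2 = 7744 ≡ 205
123^16 ≡ 205^2 = 42025 ≡ 22
123^32 ≡ 22^2 = 484 ≡ 125
123^64 ≡ 125^2 = 15625 ≡ 188
123^128 ≡ 188^2 = 35344 ≡ 162
168 = 128 + 32 + 8, so 123^168 ≡ 162·125·205 ≡ 133 (mod 359)
289·133 = 38437 ≡ 24 (mod 359)
169 ≠ 24; the check fails.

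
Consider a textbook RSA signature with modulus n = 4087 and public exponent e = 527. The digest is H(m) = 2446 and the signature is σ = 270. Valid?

yes

σ^2 ≡ 270^2 = 72900 ≡ 3421
σ^4 ≡ 3421^2 = 11703241 ≡ 2160
σ^8 ≡ 2160^2 = 4665600 ≡ 2333
σ^16 ≡ 2333^2 = 5442889 ≡ 3092
σ^32 ≡ 3092^2 = 9560464 ≡ 971
σ^64 ≡ 971^2 = 942841 ≡ 2831
σ^128 ≡ 2831^2 = 8014561 ≡ 4041
σ^256 ≡ 4041^2 = 16329681 ≡ 2116
σ^512 ≡ 2116^2 = 4477456 ≡ 2191
527 = 512 + 8 + 4 + 2 + 1, so σ^527 ≡ 2191·2333·2160·3421·270 ≡ 2446 (mod 4087)
Since 2446 equals the digest 2446, verification succeeds.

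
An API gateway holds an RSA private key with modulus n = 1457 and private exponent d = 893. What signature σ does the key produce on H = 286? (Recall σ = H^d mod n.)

H^2 ≡ 286^2 = 81796 ≡ 204
H^4 ≡ 204^2 = 41616 ≡ 820
H^8 ≡ 820^2 = 672400 ≡ 723
H^16 ≡ 723^2 = 522729 ≡ 1123
H^32 ≡ 1123^2 = 1261129 ≡ 824
H^64 ≡ 824^2 = 678976 ≡ 14
H^128 ≡ 14^2 = 196
H^256 ≡ 196^2 = 38416 ≡ 534
H^512 ≡ 534^2 = 285156 ≡ 1041
893 = 512 + 256 + 64 + 32 + 16 + 8 + 4 + 1, so H^893 ≡ 1041·534·14·824·1123·723·820·286 ≡ 103 (mod 1457)

103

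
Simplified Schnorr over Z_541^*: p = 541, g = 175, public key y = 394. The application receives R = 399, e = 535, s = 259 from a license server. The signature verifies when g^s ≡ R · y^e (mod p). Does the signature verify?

g^s mod p:
175^2 = 30625 ≡ 329
175^4 ≡ 329^2 = 108241 ≡ 41
175^8 ≡ 41^2 = 1681 ≡ 58
175^16 ≡ 58^2 = 3364 ≡ 118
175^32 ≡ 118^2 = 13924 ≡ 399
175^64 ≡ 399^2 = 159201 ≡ 147
175^128 ≡ 147^2 = 21609 ≡ 510
175^256 ≡ 510^2 = 260100 ≡ 420
259 = 256 + 2 + 1, so 175^259 ≡ 420·329·175 ≡ 423 (mod 541)
R · y^e mod p:
394^2 = 155236 ≡ 510
394^4 ≡ 510^2 = 260100 ≡ 420
394^8 ≡ 420^2 = 176400 ≡ 34
394^16 ≡ 34^2 = 1156 ≡ 74
394^32 ≡ 74^2 = 5476 ≡ 66
394^64 ≡ 66^2 = 4356 ≡ 28
394^128 ≡ 28^2 = 784 ≡ 243
394^256 ≡ 243^2 = 59049 ≡ 80
394^512 ≡ 80^2 = 6400 ≡ 449
535 = 512 + 16 + 4 + 2 + 1, so 394^535 ≡ 449·74·420·510·394 ≡ 500 (mod 541)
399·500 = 199500 ≡ 412 (mod 541)
423 ≠ 412; the check fails.

does not verify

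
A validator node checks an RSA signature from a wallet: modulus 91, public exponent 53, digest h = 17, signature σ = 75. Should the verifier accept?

σ^2 ≡ 75^2 = 5625 ≡ 74
σ^4 ≡ 74^2 = 5476 ≡ 16
σ^8 ≡ 16^2 = 256 ≡ 74
σ^16 ≡ 74^2 = 5476 ≡ 16
σ^32 ≡ 16^2 = 256 ≡ 74
53 = 32 + 16 + 4 + 1, so σ^53 ≡ 74·16·16·75 ≡ 17 (mod 91)
Since 17 equals the digest 17, verification succeeds.

accept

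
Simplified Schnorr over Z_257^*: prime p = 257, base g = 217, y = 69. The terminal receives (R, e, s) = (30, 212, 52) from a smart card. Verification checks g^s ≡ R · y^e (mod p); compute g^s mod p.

117

Squares mod 257: 217^1≡217, 217^2≡58, 217^4≡23, 217^8≡15, 217^16≡225, 217^32≡253
52 = 32 + 16 + 4, so 217^52 ≡ 253·225·23 ≡ 117 (mod 257)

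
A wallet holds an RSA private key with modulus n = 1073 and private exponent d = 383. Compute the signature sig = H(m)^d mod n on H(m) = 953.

484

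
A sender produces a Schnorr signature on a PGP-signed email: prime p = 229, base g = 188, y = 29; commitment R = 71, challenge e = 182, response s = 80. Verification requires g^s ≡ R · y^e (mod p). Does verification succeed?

g^s mod p:
Squares mod 229: 188^1≡188, 188^2≡78, 188^4≡130, 188^8≡183, 188^16≡55, 188^32≡48, 188^64≡14
80 = 64 + 16, so 188^80 ≡ 14·55 ≡ 83 (mod 229)
R · y^e mod p:
Squares mod 229: 29^1≡29, 29^2≡154, 29^4≡129, 29^8≡153, 29^16≡51, 29^32≡82, 29^64≡83, 29^128≡19
182 = 128 + 32 + 16 + 4 + 2, so 29^182 ≡ 19·82·51·129·154 ≡ 56 (mod 229)
71·56 = 3976 ≡ 83 (mod 229)
83 ≡ 83 (mod 229); signature holds.

passes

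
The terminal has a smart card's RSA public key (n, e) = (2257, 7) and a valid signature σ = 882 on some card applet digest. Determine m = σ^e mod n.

Squares mod 2257: σ^1≡882, σ^2≡1516, σ^4≡630
7 = 4 + 2 + 1, so σ^7 ≡ 630·1516·882 ≡ 450 (mod 2257)

450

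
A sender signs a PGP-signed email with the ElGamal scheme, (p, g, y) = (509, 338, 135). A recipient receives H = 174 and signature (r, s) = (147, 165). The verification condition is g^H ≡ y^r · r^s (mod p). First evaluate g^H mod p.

Squares mod 509: 338^1≡338, 338^2≡228, 338^4≡66, 338^8≡284, 338^16≡234, 338^32≡293, 338^64≡337, 338^128≡62
174 = 128 + 32 + 8 + 4 + 2, so 338^174 ≡ 62·293·284·66·228 ≡ 454 (mod 509)

454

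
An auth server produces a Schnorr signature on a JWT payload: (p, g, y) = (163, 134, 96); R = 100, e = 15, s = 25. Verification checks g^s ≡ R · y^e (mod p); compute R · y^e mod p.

96^2 = 9216 ≡ 88
96^4 ≡ 88^2 = 7744 ≡ 83
96^8 ≡ 83^2 = 6889 ≡ 43
15 = 8 + 4 + 2 + 1, so 96^15 ≡ 43·83·88·96 ≡ 150 (mod 163)
R · y^e ≡ 100·150 = 15000 ≡ 4 (mod 163)

4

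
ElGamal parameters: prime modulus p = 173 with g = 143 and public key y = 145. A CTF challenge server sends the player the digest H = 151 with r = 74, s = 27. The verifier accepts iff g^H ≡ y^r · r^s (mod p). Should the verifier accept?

Left side g^H mod p:
Squares mod 173: 143^1≡143, 143^2≡35, 143^4≡14, 143^8≡23, 143^16≡10, 143^32≡100, 143^64≡139, 143^128≡118
151 = 128 + 16 + 4 + 2 + 1, so 143^151 ≡ 118·10·14·35·143 ≡ 18 (mod 173)
Right side y^r · r^s mod p:
Squares mod 173: 145^1≡145, 145^2≡92, 145^4≡160, 145^8≡169, 145^16≡16, 145^32≡83, 145^64≡142
74 = 64 + 8 + 2, so 145^74 ≡ 142·169·92 ≡ 163 (mod 173)
Squares mod 173: 74^1≡74, 74^2≡113, 74^4≡140, 74^8≡51, 74^16≡6
27 = 16 + 8 + 2 + 1, so 74^27 ≡ 6·51·113·74 ≡ 102 (mod 173)
163·102 = 16626 ≡ 18 (mod 173)
18 ≡ 18 (mod 173), so the signature is genuine.

accept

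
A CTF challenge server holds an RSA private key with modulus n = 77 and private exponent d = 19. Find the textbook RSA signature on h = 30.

51

h^2 ≡ 30^2 = 900 ≡ 53
h^4 ≡ 53^2 = 2809 ≡ 37
h^8 ≡ 37^2 = 1369 ≡ 60
h^16 ≡ 60^2 = 3600 ≡ 58
19 = 16 + 2 + 1, so h^19 ≡ 58·53·30 ≡ 51 (mod 77)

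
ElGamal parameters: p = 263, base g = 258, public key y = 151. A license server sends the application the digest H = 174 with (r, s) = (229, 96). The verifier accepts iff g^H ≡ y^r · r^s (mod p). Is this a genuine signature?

forged

Left side g^H mod p:
258^174 mod 263 = 244
Right side y^r · r^s mod p:
151^229 mod 263 = 33
229^96 mod 263 = 69
33·69 = 2277 ≡ 173 (mod 263)
244 ≠ 173, so verification fails.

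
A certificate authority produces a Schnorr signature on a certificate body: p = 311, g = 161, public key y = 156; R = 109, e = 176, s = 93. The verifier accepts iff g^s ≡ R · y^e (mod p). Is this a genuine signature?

forged

g^s mod p:
161^2 = 25921 ≡ 108
161^4 ≡ 108^2 = 11664 ≡ 157
161^8 ≡ 157^2 = 24649 ≡ 80
161^16 ≡ 80^2 = 6400 ≡ 180
161^32 ≡ 180^2 = 32400 ≡ 56
161^64 ≡ 56^2 = 3136 ≡ 26
93 = 64 + 16 + 8 + 4 + 1, so 161^93 ≡ 26·180·80·157·161 ≡ 259 (mod 311)
R · y^e mod p:
156^2 = 24336 ≡ 78
156^4 ≡ 78^2 = 6084 ≡ 175
156^8 ≡ 175^2 = 30625 ≡ 147
156^16 ≡ 147^2 = 21609 ≡ 150
156^32 ≡ 150^2 = 22500 ≡ 108
156^64 ≡ 108^2 = 11664 ≡ 157
156^128 ≡ 157^2 = 24649 ≡ 80
176 = 128 + 32 + 16, so 156^176 ≡ 80·108·150 ≡ 63 (mod 311)
109·63 = 6867 ≡ 25 (mod 311)
259 ≠ 25; the check fails.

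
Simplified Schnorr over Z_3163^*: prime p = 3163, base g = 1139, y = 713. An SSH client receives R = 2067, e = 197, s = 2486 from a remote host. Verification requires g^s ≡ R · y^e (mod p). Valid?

g^s mod p:
1139^2 = 1297321 ≡ 491
1139^4 ≡ 491^2 = 241081 ≡ 693
1139^8 ≡ 693^2 = 480249 ≡ 2636
1139^16 ≡ 2636^2 = 6948496 ≡ 2548
1139^32 ≡ 2548^2 = 6492304 ≡ 1828
1139^64 ≡ 1828^2 = 3341584 ≡ 1456
1139^128 ≡ 1456^2 = 2119936 ≡ 726
1139^256 ≡ 726^2 = 527076 ≡ 2018
1139^512 ≡ 2018^2 = 4072324 ≡ 1543
1139^1024 ≡ 1543^2 = 2380849 ≡ 2273
1139^2048 ≡ 2273^2 = 5166529 ≡ 1350
2486 = 2048 + 256 + 128 + 32 + 16 + 4 + 2, so 1139^2486 ≡ 1350·2018·726·1828·2548·693·491 ≡ 513 (mod 3163)
R · y^e mod p:
713^2 = 508369 ≡ 2289
713^4 ≡ 2289^2 = 5239521 ≡ 1593
713^8 ≡ 1593^2 = 2537649 ≡ 923
713^16 ≡ 923^2 = 851929 ≡ 1082
713^32 ≡ 1082^2 = 1170724 ≡ 414
713^64 ≡ 414^2 = 171396 ≡ 594
713^128 ≡ 594^2 = 352836 ≡ 1743
197 = 128 + 64 + 4 + 1, so 713^197 ≡ 1743·594·1593·713 ≡ 324 (mod 3163)
2067·324 = 669708 ≡ 2315 (mod 3163)
513 ≠ 2315; the check fails.

no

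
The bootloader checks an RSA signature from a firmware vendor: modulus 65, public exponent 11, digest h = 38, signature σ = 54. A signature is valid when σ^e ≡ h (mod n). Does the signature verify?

Squares mod 65: σ^1≡54, σ^2≡56, σ^4≡16, σ^8≡61
11 = 8 + 2 + 1, so σ^11 ≡ 61·56·54 ≡ 59 (mod 65)
59 ≠ 38, so verification fails.

does not verify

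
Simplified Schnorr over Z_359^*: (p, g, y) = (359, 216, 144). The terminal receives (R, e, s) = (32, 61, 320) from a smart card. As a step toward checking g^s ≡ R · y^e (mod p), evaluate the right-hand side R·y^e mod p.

Squares mod 359: 144^1≡144, 144^2≡273, 144^4≡216, 144^8≡345, 144^16≡196, 144^32≡3
61 = 32 + 16 + 8 + 4 + 1, so 144^61 ≡ 3·196·345·216·144 ≡ 6 (mod 359)
R · y^e ≡ 32·6 = 192 ≡ 192 (mod 359)

192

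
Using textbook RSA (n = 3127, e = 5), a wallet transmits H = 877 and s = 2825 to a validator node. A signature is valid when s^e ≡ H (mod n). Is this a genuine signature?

s^2 ≡ 2825^2 = 7980625 ≡ 521
s^4 ≡ 521^2 = 271441 ≡ 2519
5 = 4 + 1, so s^5 ≡ 2519·2825 ≡ 2250 (mod 3127)
s^5 mod 3127 = 2250, but H = 877.

forged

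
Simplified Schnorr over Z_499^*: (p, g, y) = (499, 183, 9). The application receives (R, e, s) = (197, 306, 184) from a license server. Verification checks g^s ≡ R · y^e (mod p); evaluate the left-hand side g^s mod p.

183^2 = 33489 ≡ 56
183^4 ≡ 56^2 = 3136 ≡ 142
183^8 ≡ 142^2 = 20164 ≡ 204
183^16 ≡ 204^2 = 41616 ≡ 199
183^32 ≡ 199^2 = 39601 ≡ 180
183^64 ≡ 180^2 = 32400 ≡ 464
183^128 ≡ 464^2 = 215296 ≡ 227
184 = 128 + 32 + 16 + 8, so 183^184 ≡ 227·180·199·204 ≡ 213 (mod 499)

213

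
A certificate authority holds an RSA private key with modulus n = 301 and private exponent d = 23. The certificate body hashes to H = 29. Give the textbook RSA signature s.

148

H^2 ≡ 29^2 = 841 ≡ 239
H^4 ≡ 239^2 = 57121 ≡ 232
H^8 ≡ 232^2 = 53824 ≡ 246
H^16 ≡ 246^2 = 60516 ≡ 15
23 = 16 + 4 + 2 + 1, so H^23 ≡ 15·232·239·29 ≡ 148 (mod 301)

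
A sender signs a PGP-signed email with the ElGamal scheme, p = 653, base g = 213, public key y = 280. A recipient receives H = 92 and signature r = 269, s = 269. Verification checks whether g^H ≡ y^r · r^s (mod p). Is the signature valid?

valid

Left side g^H mod p:
213^2 = 45369 ≡ 312
213^4 ≡ 312^2 = 97344 ≡ 47
213^8 ≡ 47^2 = 2209 ≡ 250
213^16 ≡ 250^2 = 62500 ≡ 465
213^32 ≡ 465^2 = 216225 ≡ 82
213^64 ≡ 82^2 = 6724 ≡ 194
92 = 64 + 16 + 8 + 4, so 213^92 ≡ 194·465·250·47 ≡ 269 (mod 653)
Right side y^r · r^s mod p:
280^2 = 78400 ≡ 40
280^4 ≡ 40^2 = 1600 ≡ 294
280^8 ≡ 294^2 = 86436 ≡ 240
280^16 ≡ 240^2 = 57600 ≡ 136
280^32 ≡ 136^2 = 18496 ≡ 212
280^64 ≡ 212^2 = 44944 ≡ 540
280^128 ≡ 540^2 = 291600 ≡ 362
280^256 ≡ 362^2 = 131044 ≡ 444
269 = 256 + 8 + 4 + 1, so 280^269 ≡ 444·240·294·280 ≡ 511 (mod 653)
269^2 = 72361 ≡ 531
269^4 ≡ 531^2 = 281961 ≡ 518
269^8 ≡ 518^2 = 268324 ≡ 594
269^16 ≡ 594^2 = 352836 ≡ 216
269^32 ≡ 216^2 = 46656 ≡ 293
269^64 ≡ 293^2 = 85849 ≡ 306
269^128 ≡ 306^2 = 93636 ≡ 257
269^256 ≡ 257^2 = 66049 ≡ 96
269 = 256 + 8 + 4 + 1, so 269^269 ≡ 96·594·518·269 ≡ 343 (mod 653)
511·343 = 175273 ≡ 269 (mod 653)
269 ≡ 269 (mod 653), so the signature is genuine.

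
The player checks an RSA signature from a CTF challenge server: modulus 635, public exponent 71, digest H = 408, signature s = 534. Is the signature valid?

s^71 mod 635 = 519
s^71 mod 635 = 519, but H = 408.

invalid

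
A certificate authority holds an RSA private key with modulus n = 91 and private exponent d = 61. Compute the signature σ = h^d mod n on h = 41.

41

h^61 mod 91 = 41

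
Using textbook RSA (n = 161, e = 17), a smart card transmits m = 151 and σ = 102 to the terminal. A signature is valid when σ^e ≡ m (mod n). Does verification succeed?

fails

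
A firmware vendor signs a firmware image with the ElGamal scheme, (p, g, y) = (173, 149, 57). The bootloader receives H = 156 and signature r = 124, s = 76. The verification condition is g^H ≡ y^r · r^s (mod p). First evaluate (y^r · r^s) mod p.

57^2 = 3249 ≡ 135
57^4 ≡ 135^2 = 18225 ≡ 60
57^8 ≡ 60^2 = 3600 ≡ 140
57^16 ≡ 140^2 = 19600 ≡ 51
57^32 ≡ 51^2 = 2601 ≡ 6
57^64 ≡ 6^2 = 36
124 = 64 + 32 + 16 + 8 + 4, so 57^124 ≡ 36·6·51·140·60 ≡ 160 (mod 173)
124^2 = 15376 ≡ 152
124^4 ≡ 152^2 = 23104 ≡ 95
124^8 ≡ 95^2 = 9025 ≡ 29
124^16 ≡ 29^2 = 841 ≡ 149
124^32 ≡ 149^2 = 22201 ≡ 57
124^64 ≡ 57^2 = 3249 ≡ 135
76 = 64 + 8 + 4, so 124^76 ≡ 135·29·95 ≡ 148 (mod 173)
y^r · r^s ≡ 160·148 = 23680 ≡ 152 (mod 173)

152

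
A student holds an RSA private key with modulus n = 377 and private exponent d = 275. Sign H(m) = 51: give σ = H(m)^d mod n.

38

Squares mod 377: (H(m))^1≡51, (H(m))^2≡339, (H(m))^4≡313, (H(m))^8≡326, (H(m))^16≡339, (H(m))^32≡313, (H(m))^64≡326, (H(m))^128≡339, (H(m))^256≡313
275 = 256 + 16 + 2 + 1, so (H(m))^275 ≡ 313·339·339·51 ≡ 38 (mod 377)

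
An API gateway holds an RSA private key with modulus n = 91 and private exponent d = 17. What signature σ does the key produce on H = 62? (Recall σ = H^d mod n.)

69

H^2 ≡ 62^2 = 3844 ≡ 22
H^4 ≡ 22^2 = 484 ≡ 29
H^8 ≡ 29^2 = 841 ≡ 22
H^16 ≡ 22^2 = 484 ≡ 29
17 = 16 + 1, so H^17 ≡ 29·62 ≡ 69 (mod 91)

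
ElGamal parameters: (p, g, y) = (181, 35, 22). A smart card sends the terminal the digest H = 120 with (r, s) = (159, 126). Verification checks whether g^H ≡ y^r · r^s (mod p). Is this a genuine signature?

forged

Left side g^H mod p:
35^120 mod 181 = 1
Right side y^r · r^s mod p:
22^159 mod 181 = 107
159^126 mod 181 = 56
107·56 = 5992 ≡ 19 (mod 181)
1 ≠ 19, so verification fails.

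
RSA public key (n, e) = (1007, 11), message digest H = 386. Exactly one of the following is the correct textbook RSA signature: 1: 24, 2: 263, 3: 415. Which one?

Candidate 1: Squares mod 1007: 24^1≡24, 24^2≡576, 24^4≡473, 24^8≡175; 11 = 8 + 2 + 1, so 24^11 ≡ 175·576·24 ≡ 386 (mod 1007)
  → matches H = 386
Candidate 2: Squares mod 1007: 263^1≡263, 263^2≡693, 263^4≡917, 263^8≡44; 11 = 8 + 2 + 1, so 263^11 ≡ 44·693·263 ≡ 655 (mod 1007)
Candidate 3: Squares mod 1007: 415^1≡415, 415^2≡28, 415^4≡784, 415^8≡386; 11 = 8 + 2 + 1, so 415^11 ≡ 386·28·415 ≡ 142 (mod 1007)

1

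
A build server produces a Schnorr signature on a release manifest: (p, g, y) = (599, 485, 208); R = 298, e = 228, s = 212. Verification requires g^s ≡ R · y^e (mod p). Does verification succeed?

g^s mod p:
485^212 mod 599 = 25
R · y^e mod p:
208^228 mod 599 = 416
298·416 = 123968 ≡ 574 (mod 599)
25 ≠ 574; the check fails.

fails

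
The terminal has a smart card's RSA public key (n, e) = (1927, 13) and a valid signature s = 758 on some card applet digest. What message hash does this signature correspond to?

s^2 ≡ 758^2 = 574564 ≡ 318
s^4 ≡ 318^2 = 101124 ≡ 920
s^8 ≡ 920^2 = 846400 ≡ 447
13 = 8 + 4 + 1, so s^13 ≡ 447·920·758 ≡ 692 (mod 1927)

692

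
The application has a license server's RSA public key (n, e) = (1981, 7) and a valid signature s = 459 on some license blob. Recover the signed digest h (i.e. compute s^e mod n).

s^7 mod 1981 = 95

95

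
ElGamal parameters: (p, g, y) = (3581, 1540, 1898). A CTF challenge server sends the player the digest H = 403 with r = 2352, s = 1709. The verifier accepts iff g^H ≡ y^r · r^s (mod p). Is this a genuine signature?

forged

Left side g^H mod p:
Squares mod 3581: 1540^1≡1540, 1540^2≡978, 1540^4≡357, 1540^8≡2114, 1540^16≡3489, 1540^32≡1302, 1540^64≡1391, 1540^128≡1141, 1540^256≡1978
403 = 256 + 128 + 16 + 2 + 1, so 1540^403 ≡ 1978·1141·3489·978·1540 ≡ 630 (mod 3581)
Right side y^r · r^s mod p:
Squares mod 3581: 1898^1≡1898, 1898^2≡3499, 1898^4≡3143, 1898^8≡2051, 1898^16≡2507, 1898^32≡394, 1898^64≡1253, 1898^128≡1531, 1898^256≡1987, 1898^512≡1907, 1898^1024≡1934, 1898^2048≡1792
2352 = 2048 + 256 + 32 + 16, so 1898^2352 ≡ 1792·1987·394·2507 ≡ 999 (mod 3581)
Squares mod 3581: 2352^1≡2352, 2352^2≡2840, 2352^4≡1188, 2352^8≡430, 2352^16≡2269, 2352^32≡2464, 2352^64≡1501, 2352^128≡552, 2352^256≡319, 2352^512≡1493, 2352^1024≡1667
1709 = 1024 + 512 + 128 + 32 + 8 + 4 + 1, so 2352^1709 ≡ 1667·1493·552·2464·430·1188·2352 ≡ 2202 (mod 3581)
999·2202 = 2199798 ≡ 1064 (mod 3581)
630 ≠ 1064, so verification fails.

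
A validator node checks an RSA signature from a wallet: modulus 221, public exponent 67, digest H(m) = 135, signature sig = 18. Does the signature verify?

does not verify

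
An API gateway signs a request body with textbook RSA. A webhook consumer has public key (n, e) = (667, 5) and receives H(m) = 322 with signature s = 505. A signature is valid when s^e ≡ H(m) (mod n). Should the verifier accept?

reject

s^2 ≡ 505^2 = 255025 ≡ 231
s^4 ≡ 231^2 = 53361 ≡ 1
5 = 4 + 1, so s^5 ≡ 1·505 ≡ 505 (mod 667)
The recovered value 505 does not match the digest 322.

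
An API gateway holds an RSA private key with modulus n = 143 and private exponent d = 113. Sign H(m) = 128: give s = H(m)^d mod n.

46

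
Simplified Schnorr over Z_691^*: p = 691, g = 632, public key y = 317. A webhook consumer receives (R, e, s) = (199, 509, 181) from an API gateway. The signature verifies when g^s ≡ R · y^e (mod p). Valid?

no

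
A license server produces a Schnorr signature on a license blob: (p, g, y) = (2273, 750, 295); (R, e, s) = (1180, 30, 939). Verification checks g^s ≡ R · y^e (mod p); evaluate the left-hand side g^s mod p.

Squares mod 2273: 750^1≡750, 750^2≡1069, 750^4≡1715, 750^8≡2236, 750^16≡1369, 750^32≡1209, 750^64≡142, 750^128≡1980, 750^256≡1748, 750^512≡592
939 = 512 + 256 + 128 + 32 + 8 + 2 + 1, so 750^939 ≡ 592·1748·1980·1209·2236·1069·750 ≡ 1508 (mod 2273)

1508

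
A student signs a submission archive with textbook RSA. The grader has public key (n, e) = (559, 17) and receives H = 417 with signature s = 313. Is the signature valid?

valid

s^2 ≡ 313^2 = 97969 ≡ 144
s^4 ≡ 144^2 = 20736 ≡ 53
s^8 ≡ 53^2 = 2809 ≡ 14
s^16 ≡ 14^2 = 196
17 = 16 + 1, so s^17 ≡ 196·313 ≡ 417 (mod 559)
s^17 mod 559 = 417 matches H.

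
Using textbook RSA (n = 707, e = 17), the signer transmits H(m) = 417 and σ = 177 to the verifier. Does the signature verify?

verifies

Squares mod 707: σ^1≡177, σ^2≡221, σ^4≡58, σ^8≡536, σ^16≡254
17 = 16 + 1, so σ^17 ≡ 254·177 ≡ 417 (mod 707)
417 = H(m), so the signature checks out.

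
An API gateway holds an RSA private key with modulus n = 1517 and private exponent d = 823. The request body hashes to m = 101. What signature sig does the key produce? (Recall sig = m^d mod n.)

m^2 ≡ 101^2 = 10201 ≡ 1099
m^4 ≡ 1099^2 = 1207801 ≡ 269
m^8 ≡ 269^2 = 72361 ≡ 1062
m^16 ≡ 1062^2 = 1127844 ≡ 713
m^32 ≡ 713^2 = 508369 ≡ 174
m^64 ≡ 174^2 = 30276 ≡ 1453
m^128 ≡ 1453^2 = 2111209 ≡ 1062
m^256 ≡ 1062^2 = 1127844 ≡ 713
m^512 ≡ 713^2 = 508369 ≡ 174
823 = 512 + 256 + 32 + 16 + 4 + 2 + 1, so m^823 ≡ 174·713·174·713·269·1099·101 ≡ 767 (mod 1517)

767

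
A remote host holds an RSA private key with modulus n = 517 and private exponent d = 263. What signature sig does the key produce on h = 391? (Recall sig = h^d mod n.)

h^2 ≡ 391^2 = 152881 ≡ 366
h^4 ≡ 366^2 = 133956 ≡ 53
h^8 ≡ 53^2 = 2809 ≡ 224
h^16 ≡ 224^2 = 50176 ≡ 27
h^32 ≡ 27^2 = 729 ≡ 212
h^64 ≡ 212^2 = 44944 ≡ 482
h^128 ≡ 482^2 = 232324 ≡ 191
h^256 ≡ 191^2 = 36481 ≡ 291
263 = 256 + 4 + 2 + 1, so h^263 ≡ 291·53·366·391 ≡ 172 (mod 517)

172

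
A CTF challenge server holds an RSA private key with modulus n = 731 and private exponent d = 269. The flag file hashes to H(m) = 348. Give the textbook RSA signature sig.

Squares mod 731: (H(m))^1≡348, (H(m))^2≡489, (H(m))^4≡84, (H(m))^8≡477, (H(m))^16≡188, (H(m))^32≡256, (H(m))^64≡477, (H(m))^128≡188, (H(m))^256≡256
269 = 256 + 8 + 4 + 1, so (H(m))^269 ≡ 256·477·84·348 ≡ 451 (mod 731)

451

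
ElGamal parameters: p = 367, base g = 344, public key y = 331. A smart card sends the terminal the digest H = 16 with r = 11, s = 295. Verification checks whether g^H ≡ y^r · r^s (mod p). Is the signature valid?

Left side g^H mod p:
344^2 = 118336 ≡ 162
344^4 ≡ 162^2 = 26244 ≡ 187
344^8 ≡ 187^2 = 34969 ≡ 104
344^16 ≡ 104^2 = 10816 ≡ 173
Right side y^r · r^s mod p:
331^2 = 109561 ≡ 195
331^4 ≡ 195^2 = 38025 ≡ 224
331^8 ≡ 224^2 = 50176 ≡ 264
11 = 8 + 2 + 1, so 331^11 ≡ 264·195·331 ≡ 70 (mod 367)
11^2 = 121
11^4 ≡ 121^2 = 14641 ≡ 328
11^8 ≡ 328^2 = 107584 ≡ 53
11^16 ≡ 53^2 = 2809 ≡ 240
11^32 ≡ 240^2 = 57600 ≡ 348
11^64 ≡ 348^2 = 121104 ≡ 361
11^128 ≡ 361^2 = 130321 ≡ 36
11^256 ≡ 36^2 = 1296 ≡ 195
295 = 256 + 32 + 4 + 2 + 1, so 11^295 ≡ 195·348·328·121·11 ≡ 165 (mod 367)
70·165 = 11550 ≡ 173 (mod 367)
173 ≡ 173 (mod 367), so the signature is genuine.

valid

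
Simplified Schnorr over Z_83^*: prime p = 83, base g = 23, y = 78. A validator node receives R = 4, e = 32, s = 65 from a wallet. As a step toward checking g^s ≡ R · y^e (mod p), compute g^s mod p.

23^65 mod 83 = 51

51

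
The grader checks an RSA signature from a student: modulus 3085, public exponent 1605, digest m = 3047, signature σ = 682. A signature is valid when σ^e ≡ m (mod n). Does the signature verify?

σ^2 ≡ 682^2 = 465124 ≡ 2374
σ^4 ≡ 2374^2 = 5635876 ≡ 2666
σ^8 ≡ 2666^2 = 7107556 ≡ 2801
σ^16 ≡ 2801^2 = 7845601 ≡ 446
σ^32 ≡ 446^2 = 198916 ≡ 1476
σ^64 ≡ 1476^2 = 2178576 ≡ 566
σ^128 ≡ 566^2 = 320356 ≡ 2601
σ^256 ≡ 2601^2 = 6765201 ≡ 2881
σ^512 ≡ 2881^2 = 8300161 ≡ 1511
σ^1024 ≡ 1511^2 = 2283121 ≡ 221
1605 = 1024 + 512 + 64 + 4 + 1, so σ^1605 ≡ 221·1511·566·2666·682 ≡ 387 (mod 3085)
387 ≠ 3047, so verification fails.

does not verify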